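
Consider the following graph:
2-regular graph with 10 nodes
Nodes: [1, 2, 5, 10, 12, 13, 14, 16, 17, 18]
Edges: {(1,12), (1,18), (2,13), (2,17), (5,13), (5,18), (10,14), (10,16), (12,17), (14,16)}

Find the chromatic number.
χ(G) = 3

Clique number ω(G) = 3 (lower bound: χ ≥ ω).
The clique on [10, 14, 16] has size 3, forcing χ ≥ 3, and the coloring below uses 3 colors, so χ(G) = 3.
A valid 3-coloring: color 1: [2, 10, 12, 18]; color 2: [1, 13, 14, 17]; color 3: [5, 16].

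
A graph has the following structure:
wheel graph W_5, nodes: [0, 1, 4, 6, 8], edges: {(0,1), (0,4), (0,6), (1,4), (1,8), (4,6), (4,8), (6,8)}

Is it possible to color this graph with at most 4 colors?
Yes, G is 4-colorable

A valid 4-coloring: color 1: [4]; color 2: [0, 8]; color 3: [1, 6].
(χ(G) = 3 ≤ 4.)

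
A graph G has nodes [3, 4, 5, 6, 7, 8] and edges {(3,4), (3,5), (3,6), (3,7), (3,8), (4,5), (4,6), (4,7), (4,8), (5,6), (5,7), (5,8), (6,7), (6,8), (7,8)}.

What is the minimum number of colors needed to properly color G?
Clique number ω(G) = 6 (lower bound: χ ≥ ω).
The clique on [3, 4, 5, 6, 7, 8] has size 6, forcing χ ≥ 6, and the coloring below uses 6 colors, so χ(G) = 6.
A valid 6-coloring: color 1: [8]; color 2: [3]; color 3: [6]; color 4: [5]; color 5: [4]; color 6: [7].

χ(G) = 6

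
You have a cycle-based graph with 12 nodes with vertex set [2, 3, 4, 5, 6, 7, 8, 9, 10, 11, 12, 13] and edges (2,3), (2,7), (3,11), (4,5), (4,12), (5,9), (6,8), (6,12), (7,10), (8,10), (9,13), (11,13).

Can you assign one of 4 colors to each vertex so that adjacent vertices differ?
Yes, G is 4-colorable

A valid 4-coloring: color 1: [2, 4, 6, 9, 10, 11]; color 2: [3, 5, 7, 8, 12, 13].
(χ(G) = 2 ≤ 4.)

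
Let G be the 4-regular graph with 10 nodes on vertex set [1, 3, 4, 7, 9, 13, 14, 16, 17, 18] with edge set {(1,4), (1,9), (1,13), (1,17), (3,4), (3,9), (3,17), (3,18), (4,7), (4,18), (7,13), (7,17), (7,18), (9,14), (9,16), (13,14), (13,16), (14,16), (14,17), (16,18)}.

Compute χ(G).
χ(G) = 3

Clique number ω(G) = 3 (lower bound: χ ≥ ω).
The clique on [3, 4, 18] has size 3, forcing χ ≥ 3, and the coloring below uses 3 colors, so χ(G) = 3.
A valid 3-coloring: color 1: [1, 3, 7, 16]; color 2: [4, 9, 13, 17]; color 3: [14, 18].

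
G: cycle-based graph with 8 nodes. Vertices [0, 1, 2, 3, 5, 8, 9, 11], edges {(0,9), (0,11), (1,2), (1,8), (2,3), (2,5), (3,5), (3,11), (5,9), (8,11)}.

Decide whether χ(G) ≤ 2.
No, G is not 2-colorable

The clique on vertices [2, 3, 5] has size 3 > 2, so it alone needs 3 colors.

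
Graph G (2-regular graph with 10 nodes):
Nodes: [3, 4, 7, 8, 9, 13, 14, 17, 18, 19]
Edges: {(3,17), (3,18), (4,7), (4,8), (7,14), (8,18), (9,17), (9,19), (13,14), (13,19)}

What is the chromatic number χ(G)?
Clique number ω(G) = 2 (lower bound: χ ≥ ω).
The graph is bipartite (no odd cycle), so 2 colors suffice: χ(G) = 2.
A valid 2-coloring: color 1: [4, 14, 17, 18, 19]; color 2: [3, 7, 8, 9, 13].

χ(G) = 2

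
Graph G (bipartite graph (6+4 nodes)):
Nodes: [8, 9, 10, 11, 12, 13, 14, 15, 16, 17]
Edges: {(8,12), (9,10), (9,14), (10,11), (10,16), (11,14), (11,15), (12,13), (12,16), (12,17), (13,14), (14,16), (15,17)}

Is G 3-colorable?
Yes, G is 3-colorable

A valid 3-coloring: color 1: [10, 12, 14, 15]; color 2: [8, 9, 11, 13, 16, 17].
(χ(G) = 2 ≤ 3.)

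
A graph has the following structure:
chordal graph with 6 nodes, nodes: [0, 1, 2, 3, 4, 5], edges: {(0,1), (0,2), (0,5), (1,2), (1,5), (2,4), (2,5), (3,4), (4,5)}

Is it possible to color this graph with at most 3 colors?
The clique on vertices [0, 1, 2, 5] has size 4 > 3, so it alone needs 4 colors.

No, G is not 3-colorable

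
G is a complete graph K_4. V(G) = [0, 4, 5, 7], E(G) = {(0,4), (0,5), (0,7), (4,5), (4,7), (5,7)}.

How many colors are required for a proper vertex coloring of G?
Clique number ω(G) = 4 (lower bound: χ ≥ ω).
The clique on [0, 4, 5, 7] has size 4, forcing χ ≥ 4, and the coloring below uses 4 colors, so χ(G) = 4.
A valid 4-coloring: color 1: [5]; color 2: [4]; color 3: [7]; color 4: [0].

χ(G) = 4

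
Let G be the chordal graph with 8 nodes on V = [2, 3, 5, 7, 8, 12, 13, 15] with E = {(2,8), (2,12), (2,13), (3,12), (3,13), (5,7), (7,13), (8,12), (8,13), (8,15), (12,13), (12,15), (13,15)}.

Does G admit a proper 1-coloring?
The clique on vertices [2, 8, 12, 13] has size 4 > 1, so it alone needs 4 colors.

No, G is not 1-colorable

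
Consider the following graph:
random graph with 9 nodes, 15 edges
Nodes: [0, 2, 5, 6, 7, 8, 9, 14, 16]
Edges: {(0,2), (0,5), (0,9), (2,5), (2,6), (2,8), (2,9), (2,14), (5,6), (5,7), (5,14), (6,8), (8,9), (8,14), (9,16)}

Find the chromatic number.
Clique number ω(G) = 3 (lower bound: χ ≥ ω).
Odd cycle [8, 14, 5, 0, 9] needs 3 colors (χ ≥ 3).
Vertex 2 is adjacent to every vertex of [0, 5, 8, 9, 14], which already need 3 colors among themselves, so 2 needs a new color (χ ≥ 4).
The coloring below uses 4 colors, so χ(G) = 4.
A valid 4-coloring: color 1: [2, 7, 16]; color 2: [5, 9]; color 3: [0, 8]; color 4: [6, 14].

χ(G) = 4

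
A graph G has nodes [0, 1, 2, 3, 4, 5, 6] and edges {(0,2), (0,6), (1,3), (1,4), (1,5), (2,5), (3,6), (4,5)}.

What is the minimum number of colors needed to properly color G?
Clique number ω(G) = 3 (lower bound: χ ≥ ω).
The clique on [1, 4, 5] has size 3, forcing χ ≥ 3, and the coloring below uses 3 colors, so χ(G) = 3.
A valid 3-coloring: color 1: [0, 3, 5]; color 2: [1, 2, 6]; color 3: [4].

χ(G) = 3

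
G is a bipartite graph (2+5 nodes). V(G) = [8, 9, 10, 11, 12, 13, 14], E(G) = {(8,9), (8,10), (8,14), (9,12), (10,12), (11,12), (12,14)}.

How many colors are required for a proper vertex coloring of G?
χ(G) = 2

Clique number ω(G) = 2 (lower bound: χ ≥ ω).
The graph is bipartite (no odd cycle), so 2 colors suffice: χ(G) = 2.
A valid 2-coloring: color 1: [8, 12, 13]; color 2: [9, 10, 11, 14].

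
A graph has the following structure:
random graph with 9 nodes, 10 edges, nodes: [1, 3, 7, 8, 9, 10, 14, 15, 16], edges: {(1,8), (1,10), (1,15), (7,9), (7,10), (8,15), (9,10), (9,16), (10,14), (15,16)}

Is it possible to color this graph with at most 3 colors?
A valid 3-coloring: color 1: [3, 10, 15]; color 2: [1, 9, 14]; color 3: [7, 8, 16].
(χ(G) = 3 ≤ 3.)

Yes, G is 3-colorable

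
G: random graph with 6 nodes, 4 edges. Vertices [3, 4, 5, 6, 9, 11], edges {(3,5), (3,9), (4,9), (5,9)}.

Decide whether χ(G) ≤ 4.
A valid 4-coloring: color 1: [6, 9, 11]; color 2: [4, 5]; color 3: [3].
(χ(G) = 3 ≤ 4.)

Yes, G is 4-colorable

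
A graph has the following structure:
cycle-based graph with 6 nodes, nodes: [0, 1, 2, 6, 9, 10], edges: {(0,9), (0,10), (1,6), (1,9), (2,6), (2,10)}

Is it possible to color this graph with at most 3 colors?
A valid 3-coloring: color 1: [6, 9, 10]; color 2: [0, 1, 2].
(χ(G) = 2 ≤ 3.)

Yes, G is 3-colorable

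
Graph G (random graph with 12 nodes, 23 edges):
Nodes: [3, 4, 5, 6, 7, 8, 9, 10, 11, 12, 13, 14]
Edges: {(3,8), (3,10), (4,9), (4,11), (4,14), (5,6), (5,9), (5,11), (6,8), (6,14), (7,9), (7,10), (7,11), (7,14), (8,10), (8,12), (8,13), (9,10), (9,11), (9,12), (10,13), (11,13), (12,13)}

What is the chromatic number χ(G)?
Clique number ω(G) = 3 (lower bound: χ ≥ ω).
The clique on [3, 8, 10] has size 3, forcing χ ≥ 3, and the coloring below uses 3 colors, so χ(G) = 3.
A valid 3-coloring: color 1: [8, 9, 14]; color 2: [6, 10, 11, 12]; color 3: [3, 4, 5, 7, 13].

χ(G) = 3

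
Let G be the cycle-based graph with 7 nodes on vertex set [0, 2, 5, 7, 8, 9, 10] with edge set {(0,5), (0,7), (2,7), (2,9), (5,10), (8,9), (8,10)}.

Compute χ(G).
Clique number ω(G) = 2 (lower bound: χ ≥ ω).
Odd cycle [5, 10, 8, 9, 2, 7, 0] needs 3 colors (χ ≥ 3).
The coloring below uses 3 colors, so χ(G) = 3.
A valid 3-coloring: color 1: [5, 7, 8]; color 2: [0, 9, 10]; color 3: [2].

χ(G) = 3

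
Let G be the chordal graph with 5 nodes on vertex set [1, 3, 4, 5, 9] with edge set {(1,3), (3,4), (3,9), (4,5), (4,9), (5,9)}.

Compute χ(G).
Clique number ω(G) = 3 (lower bound: χ ≥ ω).
The clique on [3, 4, 9] has size 3, forcing χ ≥ 3, and the coloring below uses 3 colors, so χ(G) = 3.
A valid 3-coloring: color 1: [1, 9]; color 2: [4]; color 3: [3, 5].

χ(G) = 3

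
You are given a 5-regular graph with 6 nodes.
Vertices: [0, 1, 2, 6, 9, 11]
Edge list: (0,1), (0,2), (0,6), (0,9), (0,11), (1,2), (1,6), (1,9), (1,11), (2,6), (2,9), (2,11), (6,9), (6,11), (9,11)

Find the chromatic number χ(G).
Clique number ω(G) = 6 (lower bound: χ ≥ ω).
The clique on [0, 1, 2, 6, 9, 11] has size 6, forcing χ ≥ 6, and the coloring below uses 6 colors, so χ(G) = 6.
A valid 6-coloring: color 1: [11]; color 2: [0]; color 3: [9]; color 4: [2]; color 5: [6]; color 6: [1].

χ(G) = 6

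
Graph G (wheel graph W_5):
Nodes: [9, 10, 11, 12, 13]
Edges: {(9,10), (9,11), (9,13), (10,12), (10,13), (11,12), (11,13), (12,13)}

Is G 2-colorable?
No, G is not 2-colorable

The clique on vertices [9, 10, 13] has size 3 > 2, so it alone needs 3 colors.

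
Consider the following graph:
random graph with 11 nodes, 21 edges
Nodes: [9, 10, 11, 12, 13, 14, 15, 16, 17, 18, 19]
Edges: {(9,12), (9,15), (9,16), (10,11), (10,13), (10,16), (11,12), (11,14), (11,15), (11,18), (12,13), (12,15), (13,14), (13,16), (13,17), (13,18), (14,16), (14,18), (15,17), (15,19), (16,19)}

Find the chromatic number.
χ(G) = 3

Clique number ω(G) = 3 (lower bound: χ ≥ ω).
The clique on [9, 12, 15] has size 3, forcing χ ≥ 3, and the coloring below uses 3 colors, so χ(G) = 3.
A valid 3-coloring: color 1: [9, 11, 13, 19]; color 2: [15, 16, 18]; color 3: [10, 12, 14, 17].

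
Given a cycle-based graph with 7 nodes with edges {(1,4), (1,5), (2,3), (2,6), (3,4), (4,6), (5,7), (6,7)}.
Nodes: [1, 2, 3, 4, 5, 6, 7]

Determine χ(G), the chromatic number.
χ(G) = 3

Clique number ω(G) = 2 (lower bound: χ ≥ ω).
Odd cycle [5, 7, 6, 4, 1] needs 3 colors (χ ≥ 3).
The coloring below uses 3 colors, so χ(G) = 3.
A valid 3-coloring: color 1: [2, 4, 5]; color 2: [1, 3, 6]; color 3: [7].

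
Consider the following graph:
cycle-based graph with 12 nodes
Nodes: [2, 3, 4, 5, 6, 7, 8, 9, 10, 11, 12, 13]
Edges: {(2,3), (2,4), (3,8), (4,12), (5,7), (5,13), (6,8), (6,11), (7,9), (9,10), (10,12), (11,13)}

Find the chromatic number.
Clique number ω(G) = 2 (lower bound: χ ≥ ω).
The graph is bipartite (no odd cycle), so 2 colors suffice: χ(G) = 2.
A valid 2-coloring: color 1: [3, 4, 6, 7, 10, 13]; color 2: [2, 5, 8, 9, 11, 12].

χ(G) = 2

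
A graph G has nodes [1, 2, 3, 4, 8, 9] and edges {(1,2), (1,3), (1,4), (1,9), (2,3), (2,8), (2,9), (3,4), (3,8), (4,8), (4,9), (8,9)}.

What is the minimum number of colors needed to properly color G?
Clique number ω(G) = 3 (lower bound: χ ≥ ω).
The clique on [2, 8, 9] has size 3, forcing χ ≥ 3, and the coloring below uses 3 colors, so χ(G) = 3.
A valid 3-coloring: color 1: [1, 8]; color 2: [2, 4]; color 3: [3, 9].

χ(G) = 3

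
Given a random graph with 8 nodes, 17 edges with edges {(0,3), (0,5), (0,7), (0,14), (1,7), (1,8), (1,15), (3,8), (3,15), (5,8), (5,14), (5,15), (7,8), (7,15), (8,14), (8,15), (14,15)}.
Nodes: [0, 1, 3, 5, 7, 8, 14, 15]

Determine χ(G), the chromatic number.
Clique number ω(G) = 4 (lower bound: χ ≥ ω).
The clique on [1, 7, 8, 15] has size 4, forcing χ ≥ 4, and the coloring below uses 4 colors, so χ(G) = 4.
A valid 4-coloring: color 1: [0, 8]; color 2: [15]; color 3: [1, 3, 14]; color 4: [5, 7].

χ(G) = 4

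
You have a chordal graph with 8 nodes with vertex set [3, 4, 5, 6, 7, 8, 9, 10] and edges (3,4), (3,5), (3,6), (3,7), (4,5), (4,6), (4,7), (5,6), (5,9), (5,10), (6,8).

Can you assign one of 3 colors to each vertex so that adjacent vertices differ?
No, G is not 3-colorable

The clique on vertices [3, 4, 5, 6] has size 4 > 3, so it alone needs 4 colors.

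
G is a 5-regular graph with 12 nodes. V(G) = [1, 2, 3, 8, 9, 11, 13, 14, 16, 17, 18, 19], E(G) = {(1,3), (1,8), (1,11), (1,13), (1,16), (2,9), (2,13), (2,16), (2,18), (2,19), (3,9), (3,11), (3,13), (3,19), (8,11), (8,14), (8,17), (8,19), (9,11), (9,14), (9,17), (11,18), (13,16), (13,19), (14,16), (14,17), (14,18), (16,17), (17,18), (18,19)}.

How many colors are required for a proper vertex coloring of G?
Clique number ω(G) = 3 (lower bound: χ ≥ ω).
Odd cycle [19, 2, 16, 1, 3] needs 3 colors (χ ≥ 3).
Vertex 13 is adjacent to every vertex of [1, 2, 3, 16, 19], which already need 3 colors among themselves, so 13 needs a new color (χ ≥ 4).
The coloring below uses 4 colors, so χ(G) = 4.
A valid 4-coloring: color 1: [2, 3, 17]; color 2: [8, 9, 16, 18]; color 3: [11, 13, 14]; color 4: [1, 19].

χ(G) = 4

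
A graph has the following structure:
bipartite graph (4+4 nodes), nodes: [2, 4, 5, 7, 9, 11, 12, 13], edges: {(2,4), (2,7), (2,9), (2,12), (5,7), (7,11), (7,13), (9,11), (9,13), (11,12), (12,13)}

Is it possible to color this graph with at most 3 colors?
Yes, G is 3-colorable

A valid 3-coloring: color 1: [2, 5, 11, 13]; color 2: [4, 7, 9, 12].
(χ(G) = 2 ≤ 3.)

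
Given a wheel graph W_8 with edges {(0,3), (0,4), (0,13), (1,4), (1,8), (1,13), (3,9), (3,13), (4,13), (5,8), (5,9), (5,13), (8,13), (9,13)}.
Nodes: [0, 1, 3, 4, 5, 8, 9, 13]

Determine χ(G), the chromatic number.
χ(G) = 4

Clique number ω(G) = 3 (lower bound: χ ≥ ω).
Odd cycle [5, 8, 1, 4, 0, 3, 9] needs 3 colors (χ ≥ 3).
Vertex 13 is adjacent to every vertex of [0, 1, 3, 4, 5, 8, 9], which already need 3 colors among themselves, so 13 needs a new color (χ ≥ 4).
The coloring below uses 4 colors, so χ(G) = 4.
A valid 4-coloring: color 1: [13]; color 2: [1, 3, 5]; color 3: [4, 8, 9]; color 4: [0].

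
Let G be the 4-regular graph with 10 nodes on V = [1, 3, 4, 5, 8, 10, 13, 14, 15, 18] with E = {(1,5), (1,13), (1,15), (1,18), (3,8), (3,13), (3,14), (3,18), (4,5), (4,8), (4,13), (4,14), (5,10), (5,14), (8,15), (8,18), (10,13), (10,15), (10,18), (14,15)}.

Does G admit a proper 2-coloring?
No, G is not 2-colorable

The clique on vertices [3, 8, 18] has size 3 > 2, so it alone needs 3 colors.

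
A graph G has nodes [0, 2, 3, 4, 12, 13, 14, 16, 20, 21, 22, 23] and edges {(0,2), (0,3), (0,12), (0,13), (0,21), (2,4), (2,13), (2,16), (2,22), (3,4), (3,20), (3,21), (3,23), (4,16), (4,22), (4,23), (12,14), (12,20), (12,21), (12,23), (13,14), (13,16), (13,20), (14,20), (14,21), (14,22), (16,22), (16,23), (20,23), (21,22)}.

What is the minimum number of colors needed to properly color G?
Clique number ω(G) = 4 (lower bound: χ ≥ ω).
The clique on [2, 4, 16, 22] has size 4, forcing χ ≥ 4, and the coloring below uses 4 colors, so χ(G) = 4.
A valid 4-coloring: color 1: [2, 21, 23]; color 2: [0, 14, 16]; color 3: [3, 12, 13, 22]; color 4: [4, 20].

χ(G) = 4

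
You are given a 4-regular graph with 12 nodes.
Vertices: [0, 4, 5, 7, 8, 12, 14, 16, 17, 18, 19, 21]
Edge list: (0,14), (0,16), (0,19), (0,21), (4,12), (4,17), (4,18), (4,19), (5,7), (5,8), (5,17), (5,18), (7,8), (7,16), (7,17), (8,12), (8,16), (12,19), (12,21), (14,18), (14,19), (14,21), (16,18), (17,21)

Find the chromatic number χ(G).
Clique number ω(G) = 3 (lower bound: χ ≥ ω).
Suppose a proper 3-coloring c exists. The clique [0, 14, 19] takes 3 distinct colors; by symmetry let c(0) = 1, c(14) = 2, c(19) = 3.
- Vertex 21: neighbors [0, 14] already have colors [1, 2] ⇒ c(21) = 3.
- Vertex 4: neighbors [19] already have colors [3]; try each remaining color.
- Case c(4) = 1:
  - Vertex 17: neighbors [4, 21] already have colors [1, 3] ⇒ c(17) = 2.
  - Vertex 18: neighbors [4, 14] already have colors [1, 2] ⇒ c(18) = 3.
  - Vertex 5: neighbors [17, 18] already have colors [2, 3] ⇒ c(5) = 1.
  - Vertex 7: neighbors [5, 17] already have colors [1, 2] ⇒ c(7) = 3.
  - Vertex 8: neighbors [5, 7] already have colors [1, 3] ⇒ c(8) = 2.
  - Vertex 12: neighbors [4, 8, 19] already have colors [1, 2, 3] — all 3 colors blocked. Contradiction.
- Case c(4) = 2:
  - Vertex 17: neighbors [4, 21] already have colors [2, 3] ⇒ c(17) = 1.
  - Vertex 12: neighbors [4, 19] already have colors [2, 3] ⇒ c(12) = 1.
  - Vertex 5: neighbors [17] already have colors [1]; try each remaining color.
  - Case c(5) = 2:
    - Vertex 7: neighbors [17, 5] already have colors [1, 2] ⇒ c(7) = 3.
    - Vertex 8: neighbors [12, 5, 7] already have colors [1, 2, 3] — all 3 colors blocked. Contradiction.
  - Case c(5) = 3:
    - Vertex 7: neighbors [17, 5] already have colors [1, 3] ⇒ c(7) = 2.
    - Vertex 8: neighbors [12, 7, 5] already have colors [1, 2, 3] — all 3 colors blocked. Contradiction.
Every case ends in a contradiction, so G has no proper 3-coloring (χ ≥ 4).
The coloring below uses 4 colors, so χ(G) = 4.
A valid 4-coloring: color 1: [7, 18, 19, 21]; color 2: [12, 14, 16, 17]; color 3: [0, 4, 8]; color 4: [5].

χ(G) = 4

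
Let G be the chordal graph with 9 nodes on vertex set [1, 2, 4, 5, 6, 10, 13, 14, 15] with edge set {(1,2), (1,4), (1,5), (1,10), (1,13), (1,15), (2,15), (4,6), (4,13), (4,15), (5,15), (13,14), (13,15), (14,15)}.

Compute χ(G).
χ(G) = 4

Clique number ω(G) = 4 (lower bound: χ ≥ ω).
The clique on [1, 4, 13, 15] has size 4, forcing χ ≥ 4, and the coloring below uses 4 colors, so χ(G) = 4.
A valid 4-coloring: color 1: [1, 6, 14]; color 2: [10, 15]; color 3: [2, 5, 13]; color 4: [4].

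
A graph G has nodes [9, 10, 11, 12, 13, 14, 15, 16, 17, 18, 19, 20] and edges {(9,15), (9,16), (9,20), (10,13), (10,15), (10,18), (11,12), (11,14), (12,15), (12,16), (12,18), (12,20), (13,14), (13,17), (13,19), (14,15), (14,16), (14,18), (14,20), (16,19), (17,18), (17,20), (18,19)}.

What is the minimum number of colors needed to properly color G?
Clique number ω(G) = 2 (lower bound: χ ≥ ω).
The graph is bipartite (no odd cycle), so 2 colors suffice: χ(G) = 2.
A valid 2-coloring: color 1: [9, 10, 12, 14, 17, 19]; color 2: [11, 13, 15, 16, 18, 20].

χ(G) = 2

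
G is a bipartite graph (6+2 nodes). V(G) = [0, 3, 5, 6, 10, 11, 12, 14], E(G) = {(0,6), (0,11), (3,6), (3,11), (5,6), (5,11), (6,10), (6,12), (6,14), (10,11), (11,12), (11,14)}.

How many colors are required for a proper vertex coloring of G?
χ(G) = 2

Clique number ω(G) = 2 (lower bound: χ ≥ ω).
The graph is bipartite (no odd cycle), so 2 colors suffice: χ(G) = 2.
A valid 2-coloring: color 1: [6, 11]; color 2: [0, 3, 5, 10, 12, 14].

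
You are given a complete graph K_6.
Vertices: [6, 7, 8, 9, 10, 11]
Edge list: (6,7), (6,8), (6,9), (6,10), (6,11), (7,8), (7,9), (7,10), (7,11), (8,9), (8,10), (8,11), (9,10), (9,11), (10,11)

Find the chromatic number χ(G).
Clique number ω(G) = 6 (lower bound: χ ≥ ω).
The clique on [6, 7, 8, 9, 10, 11] has size 6, forcing χ ≥ 6, and the coloring below uses 6 colors, so χ(G) = 6.
A valid 6-coloring: color 1: [6]; color 2: [11]; color 3: [10]; color 4: [9]; color 5: [7]; color 6: [8].

χ(G) = 6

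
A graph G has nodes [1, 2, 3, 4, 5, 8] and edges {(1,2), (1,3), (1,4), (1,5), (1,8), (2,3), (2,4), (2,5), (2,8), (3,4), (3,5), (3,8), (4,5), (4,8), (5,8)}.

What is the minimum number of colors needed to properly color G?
Clique number ω(G) = 6 (lower bound: χ ≥ ω).
The clique on [1, 2, 3, 4, 5, 8] has size 6, forcing χ ≥ 6, and the coloring below uses 6 colors, so χ(G) = 6.
A valid 6-coloring: color 1: [4]; color 2: [5]; color 3: [8]; color 4: [1]; color 5: [2]; color 6: [3].

χ(G) = 6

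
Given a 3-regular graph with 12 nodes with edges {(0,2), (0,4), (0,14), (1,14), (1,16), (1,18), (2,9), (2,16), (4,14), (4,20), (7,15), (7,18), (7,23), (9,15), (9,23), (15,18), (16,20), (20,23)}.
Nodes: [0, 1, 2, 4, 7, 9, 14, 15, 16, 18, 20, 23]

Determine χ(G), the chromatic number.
Clique number ω(G) = 3 (lower bound: χ ≥ ω).
The clique on [0, 4, 14] has size 3, forcing χ ≥ 3, and the coloring below uses 3 colors, so χ(G) = 3.
A valid 3-coloring: color 1: [1, 2, 4, 15, 23]; color 2: [7, 9, 14, 20]; color 3: [0, 16, 18].

χ(G) = 3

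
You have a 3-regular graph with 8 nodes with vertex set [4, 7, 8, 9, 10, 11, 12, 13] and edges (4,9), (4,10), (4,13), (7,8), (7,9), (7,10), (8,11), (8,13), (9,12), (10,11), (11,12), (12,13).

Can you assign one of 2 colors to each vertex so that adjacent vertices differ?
No, G is not 2-colorable

Odd cycle [11, 10, 4, 9, 12] needs 3 colors (χ ≥ 3).
Hence χ(G) ≥ 3 > 2, so no proper 2-coloring exists.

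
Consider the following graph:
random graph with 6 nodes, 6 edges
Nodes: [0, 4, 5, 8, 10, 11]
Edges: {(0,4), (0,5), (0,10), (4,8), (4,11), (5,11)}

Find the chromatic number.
χ(G) = 2

Clique number ω(G) = 2 (lower bound: χ ≥ ω).
The graph is bipartite (no odd cycle), so 2 colors suffice: χ(G) = 2.
A valid 2-coloring: color 1: [4, 5, 10]; color 2: [0, 8, 11].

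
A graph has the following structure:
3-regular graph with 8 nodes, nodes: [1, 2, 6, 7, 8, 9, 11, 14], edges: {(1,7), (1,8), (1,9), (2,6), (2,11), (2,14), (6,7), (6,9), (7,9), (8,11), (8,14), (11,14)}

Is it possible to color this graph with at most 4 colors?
A valid 4-coloring: color 1: [1, 6, 14]; color 2: [2, 8, 9]; color 3: [7, 11].
(χ(G) = 3 ≤ 4.)

Yes, G is 4-colorable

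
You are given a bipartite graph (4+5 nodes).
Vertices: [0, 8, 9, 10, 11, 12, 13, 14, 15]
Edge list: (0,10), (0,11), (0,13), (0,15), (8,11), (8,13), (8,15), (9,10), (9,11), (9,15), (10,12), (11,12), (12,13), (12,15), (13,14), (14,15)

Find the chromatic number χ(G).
χ(G) = 2

Clique number ω(G) = 2 (lower bound: χ ≥ ω).
The graph is bipartite (no odd cycle), so 2 colors suffice: χ(G) = 2.
A valid 2-coloring: color 1: [10, 11, 13, 15]; color 2: [0, 8, 9, 12, 14].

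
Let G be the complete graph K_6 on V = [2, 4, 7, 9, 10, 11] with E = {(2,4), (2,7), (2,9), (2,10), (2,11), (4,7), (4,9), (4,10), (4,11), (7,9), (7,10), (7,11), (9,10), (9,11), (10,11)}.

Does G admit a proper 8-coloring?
A valid 8-coloring: color 1: [11]; color 2: [2]; color 3: [7]; color 4: [9]; color 5: [10]; color 6: [4].
(χ(G) = 6 ≤ 8.)

Yes, G is 8-colorable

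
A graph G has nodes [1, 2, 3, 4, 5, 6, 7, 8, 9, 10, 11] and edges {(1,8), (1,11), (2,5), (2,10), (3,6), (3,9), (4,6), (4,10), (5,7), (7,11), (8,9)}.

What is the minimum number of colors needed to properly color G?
Clique number ω(G) = 2 (lower bound: χ ≥ ω).
Odd cycle [6, 3, 9, 8, 1, 11, 7, 5, 2, 10, 4] needs 3 colors (χ ≥ 3).
The coloring below uses 3 colors, so χ(G) = 3.
A valid 3-coloring: color 1: [3, 5, 8, 10, 11]; color 2: [1, 2, 6, 7, 9]; color 3: [4].

χ(G) = 3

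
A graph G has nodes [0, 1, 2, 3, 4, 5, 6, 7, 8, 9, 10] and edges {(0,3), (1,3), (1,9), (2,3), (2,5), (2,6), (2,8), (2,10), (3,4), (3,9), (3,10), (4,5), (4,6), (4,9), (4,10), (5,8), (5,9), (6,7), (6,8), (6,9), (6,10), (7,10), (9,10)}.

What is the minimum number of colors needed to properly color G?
χ(G) = 4

Clique number ω(G) = 4 (lower bound: χ ≥ ω).
The clique on [3, 4, 9, 10] has size 4, forcing χ ≥ 4, and the coloring below uses 4 colors, so χ(G) = 4.
A valid 4-coloring: color 1: [0, 1, 8, 10]; color 2: [3, 5, 6]; color 3: [2, 7, 9]; color 4: [4].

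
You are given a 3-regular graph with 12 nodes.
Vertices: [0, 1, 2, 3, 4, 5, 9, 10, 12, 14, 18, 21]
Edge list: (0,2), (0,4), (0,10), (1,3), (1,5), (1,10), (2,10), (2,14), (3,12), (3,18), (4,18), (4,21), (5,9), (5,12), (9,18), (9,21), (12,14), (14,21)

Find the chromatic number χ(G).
Clique number ω(G) = 3 (lower bound: χ ≥ ω).
The clique on [0, 2, 10] has size 3, forcing χ ≥ 3, and the coloring below uses 3 colors, so χ(G) = 3.
A valid 3-coloring: color 1: [5, 10, 14, 18]; color 2: [1, 2, 4, 9, 12]; color 3: [0, 3, 21].

χ(G) = 3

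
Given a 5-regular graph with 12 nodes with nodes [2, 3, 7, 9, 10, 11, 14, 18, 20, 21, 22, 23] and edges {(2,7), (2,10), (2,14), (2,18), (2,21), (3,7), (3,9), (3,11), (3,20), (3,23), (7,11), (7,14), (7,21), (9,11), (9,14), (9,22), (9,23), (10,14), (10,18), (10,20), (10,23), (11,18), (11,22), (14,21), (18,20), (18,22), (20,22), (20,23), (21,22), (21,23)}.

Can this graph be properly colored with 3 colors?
No, G is not 3-colorable

The clique on vertices [2, 7, 14, 21] has size 4 > 3, so it alone needs 4 colors.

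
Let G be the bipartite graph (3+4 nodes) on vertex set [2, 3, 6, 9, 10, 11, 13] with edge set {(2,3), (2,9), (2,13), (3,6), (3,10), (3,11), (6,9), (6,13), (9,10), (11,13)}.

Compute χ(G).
Clique number ω(G) = 2 (lower bound: χ ≥ ω).
The graph is bipartite (no odd cycle), so 2 colors suffice: χ(G) = 2.
A valid 2-coloring: color 1: [3, 9, 13]; color 2: [2, 6, 10, 11].

χ(G) = 2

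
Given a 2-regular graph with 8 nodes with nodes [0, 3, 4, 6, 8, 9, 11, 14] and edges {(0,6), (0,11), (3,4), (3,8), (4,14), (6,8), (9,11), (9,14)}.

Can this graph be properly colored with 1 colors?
Edge (0,11) forces its endpoints to differ, so 1 color is not enough.

No, G is not 1-colorable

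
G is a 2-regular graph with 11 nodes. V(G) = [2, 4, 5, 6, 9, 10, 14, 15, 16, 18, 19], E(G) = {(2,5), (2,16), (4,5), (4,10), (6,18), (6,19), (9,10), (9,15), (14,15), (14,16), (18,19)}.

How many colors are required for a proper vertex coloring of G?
Clique number ω(G) = 3 (lower bound: χ ≥ ω).
The clique on [6, 18, 19] has size 3, forcing χ ≥ 3, and the coloring below uses 3 colors, so χ(G) = 3.
A valid 3-coloring: color 1: [2, 4, 6, 9, 14]; color 2: [5, 10, 15, 16, 18]; color 3: [19].

χ(G) = 3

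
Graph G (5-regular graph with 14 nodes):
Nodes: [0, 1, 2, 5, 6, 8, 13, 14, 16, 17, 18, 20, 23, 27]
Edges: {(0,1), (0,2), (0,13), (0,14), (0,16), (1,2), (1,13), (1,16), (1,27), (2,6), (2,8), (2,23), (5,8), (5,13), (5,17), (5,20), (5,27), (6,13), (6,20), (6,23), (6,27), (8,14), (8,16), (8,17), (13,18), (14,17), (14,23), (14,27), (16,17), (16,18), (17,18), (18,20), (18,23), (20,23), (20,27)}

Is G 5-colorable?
A valid 5-coloring: color 1: [1, 6, 8, 18]; color 2: [2, 5, 14, 16]; color 3: [13, 17, 20]; color 4: [0, 23, 27].
(χ(G) = 4 ≤ 5.)

Yes, G is 5-colorable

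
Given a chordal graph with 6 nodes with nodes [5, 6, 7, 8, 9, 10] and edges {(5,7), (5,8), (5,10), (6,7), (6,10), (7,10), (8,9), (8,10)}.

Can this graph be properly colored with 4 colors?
Yes, G is 4-colorable

A valid 4-coloring: color 1: [9, 10]; color 2: [5, 6]; color 3: [7, 8].
(χ(G) = 3 ≤ 4.)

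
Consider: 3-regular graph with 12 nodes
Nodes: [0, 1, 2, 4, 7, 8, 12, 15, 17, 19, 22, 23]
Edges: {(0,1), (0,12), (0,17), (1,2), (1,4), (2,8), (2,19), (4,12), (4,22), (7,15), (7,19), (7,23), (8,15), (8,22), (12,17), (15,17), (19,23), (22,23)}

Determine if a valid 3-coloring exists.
Yes, G is 3-colorable

A valid 3-coloring: color 1: [1, 8, 17, 23]; color 2: [12, 15, 19, 22]; color 3: [0, 2, 4, 7].
(χ(G) = 3 ≤ 3.)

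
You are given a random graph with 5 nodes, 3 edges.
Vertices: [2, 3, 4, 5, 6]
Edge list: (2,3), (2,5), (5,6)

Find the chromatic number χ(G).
Clique number ω(G) = 2 (lower bound: χ ≥ ω).
The graph is bipartite (no odd cycle), so 2 colors suffice: χ(G) = 2.
A valid 2-coloring: color 1: [3, 4, 5]; color 2: [2, 6].

χ(G) = 2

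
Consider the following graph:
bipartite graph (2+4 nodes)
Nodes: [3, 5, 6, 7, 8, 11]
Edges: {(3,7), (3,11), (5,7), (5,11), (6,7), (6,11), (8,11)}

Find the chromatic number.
Clique number ω(G) = 2 (lower bound: χ ≥ ω).
The graph is bipartite (no odd cycle), so 2 colors suffice: χ(G) = 2.
A valid 2-coloring: color 1: [7, 11]; color 2: [3, 5, 6, 8].

χ(G) = 2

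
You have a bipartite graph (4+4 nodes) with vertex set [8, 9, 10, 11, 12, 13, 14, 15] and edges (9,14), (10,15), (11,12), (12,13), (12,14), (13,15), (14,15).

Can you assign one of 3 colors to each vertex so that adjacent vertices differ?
Yes, G is 3-colorable

A valid 3-coloring: color 1: [8, 9, 12, 15]; color 2: [10, 11, 13, 14].
(χ(G) = 2 ≤ 3.)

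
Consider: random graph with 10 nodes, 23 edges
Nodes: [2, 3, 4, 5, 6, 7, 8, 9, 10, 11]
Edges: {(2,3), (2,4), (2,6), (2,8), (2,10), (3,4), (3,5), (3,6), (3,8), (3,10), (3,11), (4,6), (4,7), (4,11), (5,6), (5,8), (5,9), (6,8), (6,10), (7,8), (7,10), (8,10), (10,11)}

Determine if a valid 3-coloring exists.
No, G is not 3-colorable

The clique on vertices [2, 3, 6, 8, 10] has size 5 > 3, so it alone needs 5 colors.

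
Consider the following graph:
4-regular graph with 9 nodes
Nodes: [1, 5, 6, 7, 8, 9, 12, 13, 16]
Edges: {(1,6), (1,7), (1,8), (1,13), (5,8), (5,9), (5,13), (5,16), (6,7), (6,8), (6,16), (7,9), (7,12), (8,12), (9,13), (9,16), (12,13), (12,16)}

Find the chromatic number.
Clique number ω(G) = 3 (lower bound: χ ≥ ω).
The clique on [1, 6, 8] has size 3, forcing χ ≥ 3, and the coloring below uses 3 colors, so χ(G) = 3.
A valid 3-coloring: color 1: [7, 8, 13, 16]; color 2: [6, 9, 12]; color 3: [1, 5].

χ(G) = 3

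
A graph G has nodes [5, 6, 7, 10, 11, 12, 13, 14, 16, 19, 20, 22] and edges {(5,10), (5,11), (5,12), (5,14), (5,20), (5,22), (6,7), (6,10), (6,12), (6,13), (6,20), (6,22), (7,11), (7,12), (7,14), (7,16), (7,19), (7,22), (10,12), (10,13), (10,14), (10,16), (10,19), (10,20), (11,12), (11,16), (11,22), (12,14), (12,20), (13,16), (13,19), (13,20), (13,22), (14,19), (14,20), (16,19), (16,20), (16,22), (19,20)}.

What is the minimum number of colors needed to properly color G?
Clique number ω(G) = 5 (lower bound: χ ≥ ω).
The clique on [10, 13, 16, 19, 20] has size 5, forcing χ ≥ 5, and the coloring below uses 5 colors, so χ(G) = 5.
A valid 5-coloring: color 1: [7, 10]; color 2: [11, 20]; color 3: [5, 6, 16]; color 4: [12, 19, 22]; color 5: [13, 14].

χ(G) = 5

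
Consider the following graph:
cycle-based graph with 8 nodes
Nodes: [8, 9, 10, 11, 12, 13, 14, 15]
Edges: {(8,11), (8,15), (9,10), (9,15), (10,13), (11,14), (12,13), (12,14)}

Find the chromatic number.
Clique number ω(G) = 2 (lower bound: χ ≥ ω).
The graph is bipartite (no odd cycle), so 2 colors suffice: χ(G) = 2.
A valid 2-coloring: color 1: [10, 11, 12, 15]; color 2: [8, 9, 13, 14].

χ(G) = 2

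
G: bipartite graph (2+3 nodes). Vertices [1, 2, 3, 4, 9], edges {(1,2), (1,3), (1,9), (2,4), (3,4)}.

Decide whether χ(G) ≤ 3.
Yes, G is 3-colorable

A valid 3-coloring: color 1: [1, 4]; color 2: [2, 3, 9].
(χ(G) = 2 ≤ 3.)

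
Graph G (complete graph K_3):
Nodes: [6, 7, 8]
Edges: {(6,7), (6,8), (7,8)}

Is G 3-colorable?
Yes, G is 3-colorable

A valid 3-coloring: color 1: [8]; color 2: [6]; color 3: [7].
(χ(G) = 3 ≤ 3.)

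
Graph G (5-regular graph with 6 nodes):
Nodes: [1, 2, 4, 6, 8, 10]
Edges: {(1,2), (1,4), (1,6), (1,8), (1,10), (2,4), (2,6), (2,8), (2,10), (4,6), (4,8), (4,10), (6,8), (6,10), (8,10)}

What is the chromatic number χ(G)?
Clique number ω(G) = 6 (lower bound: χ ≥ ω).
The clique on [1, 2, 4, 6, 8, 10] has size 6, forcing χ ≥ 6, and the coloring below uses 6 colors, so χ(G) = 6.
A valid 6-coloring: color 1: [1]; color 2: [6]; color 3: [10]; color 4: [8]; color 5: [4]; color 6: [2].

χ(G) = 6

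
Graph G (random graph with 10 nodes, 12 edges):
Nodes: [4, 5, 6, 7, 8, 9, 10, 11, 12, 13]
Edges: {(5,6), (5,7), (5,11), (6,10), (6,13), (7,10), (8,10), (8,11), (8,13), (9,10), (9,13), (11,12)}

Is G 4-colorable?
A valid 4-coloring: color 1: [4, 5, 10, 12, 13]; color 2: [6, 7, 9, 11]; color 3: [8].
(χ(G) = 3 ≤ 4.)

Yes, G is 4-colorable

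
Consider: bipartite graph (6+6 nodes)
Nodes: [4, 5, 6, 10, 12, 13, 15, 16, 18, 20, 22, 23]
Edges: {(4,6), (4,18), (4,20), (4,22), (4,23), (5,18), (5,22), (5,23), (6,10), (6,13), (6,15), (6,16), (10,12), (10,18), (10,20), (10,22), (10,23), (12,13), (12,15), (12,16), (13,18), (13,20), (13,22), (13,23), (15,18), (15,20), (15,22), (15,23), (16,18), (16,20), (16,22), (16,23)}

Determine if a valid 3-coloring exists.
Yes, G is 3-colorable

A valid 3-coloring: color 1: [6, 12, 18, 20, 22, 23]; color 2: [4, 5, 10, 13, 15, 16].
(χ(G) = 2 ≤ 3.)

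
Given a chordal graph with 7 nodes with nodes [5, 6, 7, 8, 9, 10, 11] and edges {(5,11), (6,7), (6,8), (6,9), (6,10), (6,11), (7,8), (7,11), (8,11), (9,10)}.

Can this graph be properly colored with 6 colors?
A valid 6-coloring: color 1: [5, 6]; color 2: [10, 11]; color 3: [8, 9]; color 4: [7].
(χ(G) = 4 ≤ 6.)

Yes, G is 6-colorable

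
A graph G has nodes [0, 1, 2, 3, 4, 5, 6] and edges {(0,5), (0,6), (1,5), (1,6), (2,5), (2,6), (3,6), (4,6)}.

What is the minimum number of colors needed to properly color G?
Clique number ω(G) = 2 (lower bound: χ ≥ ω).
The graph is bipartite (no odd cycle), so 2 colors suffice: χ(G) = 2.
A valid 2-coloring: color 1: [5, 6]; color 2: [0, 1, 2, 3, 4].

χ(G) = 2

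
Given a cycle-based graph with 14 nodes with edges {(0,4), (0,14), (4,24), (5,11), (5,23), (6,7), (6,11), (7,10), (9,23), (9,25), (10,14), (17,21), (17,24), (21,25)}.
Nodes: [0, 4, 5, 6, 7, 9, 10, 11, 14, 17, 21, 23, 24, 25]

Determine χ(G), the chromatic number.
χ(G) = 2

Clique number ω(G) = 2 (lower bound: χ ≥ ω).
The graph is bipartite (no odd cycle), so 2 colors suffice: χ(G) = 2.
A valid 2-coloring: color 1: [0, 5, 6, 9, 10, 21, 24]; color 2: [4, 7, 11, 14, 17, 23, 25].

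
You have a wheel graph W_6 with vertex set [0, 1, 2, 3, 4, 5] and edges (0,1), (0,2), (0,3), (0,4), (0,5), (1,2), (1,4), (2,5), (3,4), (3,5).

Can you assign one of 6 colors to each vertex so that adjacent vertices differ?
A valid 6-coloring: color 1: [0]; color 2: [4, 5]; color 3: [1, 3]; color 4: [2].
(χ(G) = 4 ≤ 6.)

Yes, G is 6-colorable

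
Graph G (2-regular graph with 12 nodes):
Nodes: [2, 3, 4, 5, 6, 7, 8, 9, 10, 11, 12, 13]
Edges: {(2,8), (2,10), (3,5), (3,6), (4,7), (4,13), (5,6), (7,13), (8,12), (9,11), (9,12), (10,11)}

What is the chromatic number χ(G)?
Clique number ω(G) = 3 (lower bound: χ ≥ ω).
The clique on [3, 5, 6] has size 3, forcing χ ≥ 3, and the coloring below uses 3 colors, so χ(G) = 3.
A valid 3-coloring: color 1: [2, 3, 11, 12, 13]; color 2: [4, 6, 8, 9, 10]; color 3: [5, 7].

χ(G) = 3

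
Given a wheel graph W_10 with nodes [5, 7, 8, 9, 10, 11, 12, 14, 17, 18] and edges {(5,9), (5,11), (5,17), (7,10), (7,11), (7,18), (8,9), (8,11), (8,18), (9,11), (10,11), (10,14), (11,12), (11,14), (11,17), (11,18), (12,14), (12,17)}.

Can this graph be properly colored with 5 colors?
A valid 5-coloring: color 1: [11]; color 2: [9, 10, 17, 18]; color 3: [5, 7, 8, 12]; color 4: [14].
(χ(G) = 4 ≤ 5.)

Yes, G is 5-colorable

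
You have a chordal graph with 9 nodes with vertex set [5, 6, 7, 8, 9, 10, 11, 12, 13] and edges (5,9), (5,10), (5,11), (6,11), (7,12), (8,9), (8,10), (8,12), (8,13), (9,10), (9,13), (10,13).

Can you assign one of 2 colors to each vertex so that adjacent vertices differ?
No, G is not 2-colorable

The clique on vertices [8, 9, 10, 13] has size 4 > 2, so it alone needs 4 colors.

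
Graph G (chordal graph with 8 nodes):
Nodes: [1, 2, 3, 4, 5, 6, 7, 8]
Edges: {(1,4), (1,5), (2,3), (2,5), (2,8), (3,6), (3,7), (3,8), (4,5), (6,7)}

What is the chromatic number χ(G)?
Clique number ω(G) = 3 (lower bound: χ ≥ ω).
The clique on [1, 4, 5] has size 3, forcing χ ≥ 3, and the coloring below uses 3 colors, so χ(G) = 3.
A valid 3-coloring: color 1: [3, 5]; color 2: [2, 4, 6]; color 3: [1, 7, 8].

χ(G) = 3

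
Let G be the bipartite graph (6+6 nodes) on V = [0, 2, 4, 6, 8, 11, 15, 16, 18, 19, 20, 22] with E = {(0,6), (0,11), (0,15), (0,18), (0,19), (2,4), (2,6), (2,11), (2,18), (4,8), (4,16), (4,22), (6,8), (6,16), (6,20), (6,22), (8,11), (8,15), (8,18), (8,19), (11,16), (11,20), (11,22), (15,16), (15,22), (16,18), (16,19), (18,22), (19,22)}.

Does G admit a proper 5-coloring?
Yes, G is 5-colorable

A valid 5-coloring: color 1: [0, 2, 8, 16, 20, 22]; color 2: [4, 6, 11, 15, 18, 19].
(χ(G) = 2 ≤ 5.)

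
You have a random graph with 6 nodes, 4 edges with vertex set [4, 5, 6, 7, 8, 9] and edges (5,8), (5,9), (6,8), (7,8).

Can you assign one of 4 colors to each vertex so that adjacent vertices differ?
Yes, G is 4-colorable

A valid 4-coloring: color 1: [4, 8, 9]; color 2: [5, 6, 7].
(χ(G) = 2 ≤ 4.)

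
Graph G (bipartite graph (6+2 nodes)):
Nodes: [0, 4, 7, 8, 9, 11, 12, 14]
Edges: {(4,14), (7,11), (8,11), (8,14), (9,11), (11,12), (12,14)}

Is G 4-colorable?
Yes, G is 4-colorable

A valid 4-coloring: color 1: [0, 11, 14]; color 2: [4, 7, 8, 9, 12].
(χ(G) = 2 ≤ 4.)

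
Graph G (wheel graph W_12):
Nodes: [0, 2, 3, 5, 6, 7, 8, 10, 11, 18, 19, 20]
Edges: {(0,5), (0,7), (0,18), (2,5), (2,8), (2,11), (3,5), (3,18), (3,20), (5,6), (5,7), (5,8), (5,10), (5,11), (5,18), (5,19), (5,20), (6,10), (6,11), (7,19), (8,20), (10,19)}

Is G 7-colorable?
A valid 7-coloring: color 1: [5]; color 2: [3, 7, 8, 10, 11]; color 3: [2, 6, 18, 19, 20]; color 4: [0].
(χ(G) = 4 ≤ 7.)

Yes, G is 7-colorable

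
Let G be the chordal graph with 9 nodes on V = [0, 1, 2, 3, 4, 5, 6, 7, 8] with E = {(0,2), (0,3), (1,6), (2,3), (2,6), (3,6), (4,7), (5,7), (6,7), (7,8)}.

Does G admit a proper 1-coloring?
No, G is not 1-colorable

The clique on vertices [0, 2, 3] has size 3 > 1, so it alone needs 3 colors.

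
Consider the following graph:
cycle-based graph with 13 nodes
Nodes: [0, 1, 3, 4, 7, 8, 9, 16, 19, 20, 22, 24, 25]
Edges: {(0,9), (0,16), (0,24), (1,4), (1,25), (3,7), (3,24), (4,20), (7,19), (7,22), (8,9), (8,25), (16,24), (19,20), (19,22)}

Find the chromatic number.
χ(G) = 3

Clique number ω(G) = 3 (lower bound: χ ≥ ω).
The clique on [0, 16, 24] has size 3, forcing χ ≥ 3, and the coloring below uses 3 colors, so χ(G) = 3.
A valid 3-coloring: color 1: [0, 1, 3, 8, 19]; color 2: [7, 9, 20, 24, 25]; color 3: [4, 16, 22].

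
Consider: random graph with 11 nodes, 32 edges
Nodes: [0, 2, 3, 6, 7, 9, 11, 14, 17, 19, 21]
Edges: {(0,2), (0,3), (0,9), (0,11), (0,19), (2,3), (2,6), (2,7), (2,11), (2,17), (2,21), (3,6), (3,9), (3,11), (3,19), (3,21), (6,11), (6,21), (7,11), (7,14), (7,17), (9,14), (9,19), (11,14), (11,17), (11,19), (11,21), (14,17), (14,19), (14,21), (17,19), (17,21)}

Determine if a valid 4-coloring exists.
The clique on vertices [2, 3, 6, 11, 21] has size 5 > 4, so it alone needs 5 colors.

No, G is not 4-colorable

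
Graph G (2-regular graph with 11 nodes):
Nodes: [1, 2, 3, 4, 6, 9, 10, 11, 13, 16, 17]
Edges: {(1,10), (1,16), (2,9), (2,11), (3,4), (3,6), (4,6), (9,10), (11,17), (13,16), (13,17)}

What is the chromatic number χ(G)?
Clique number ω(G) = 3 (lower bound: χ ≥ ω).
The clique on [3, 4, 6] has size 3, forcing χ ≥ 3, and the coloring below uses 3 colors, so χ(G) = 3.
A valid 3-coloring: color 1: [2, 4, 10, 16, 17]; color 2: [1, 3, 9, 11, 13]; color 3: [6].

χ(G) = 3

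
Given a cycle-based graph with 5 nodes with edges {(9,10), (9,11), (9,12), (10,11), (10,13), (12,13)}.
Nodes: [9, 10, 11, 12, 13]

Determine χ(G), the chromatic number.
χ(G) = 3

Clique number ω(G) = 3 (lower bound: χ ≥ ω).
The clique on [9, 10, 11] has size 3, forcing χ ≥ 3, and the coloring below uses 3 colors, so χ(G) = 3.
A valid 3-coloring: color 1: [10, 12]; color 2: [9, 13]; color 3: [11].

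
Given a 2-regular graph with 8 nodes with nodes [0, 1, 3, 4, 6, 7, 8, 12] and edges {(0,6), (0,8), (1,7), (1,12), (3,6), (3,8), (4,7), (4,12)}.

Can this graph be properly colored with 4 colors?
Yes, G is 4-colorable

A valid 4-coloring: color 1: [0, 1, 3, 4]; color 2: [6, 7, 8, 12].
(χ(G) = 2 ≤ 4.)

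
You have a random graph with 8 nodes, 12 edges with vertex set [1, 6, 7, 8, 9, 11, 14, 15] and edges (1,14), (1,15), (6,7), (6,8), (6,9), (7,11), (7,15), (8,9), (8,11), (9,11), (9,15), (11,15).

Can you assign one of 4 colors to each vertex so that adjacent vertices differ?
Yes, G is 4-colorable

A valid 4-coloring: color 1: [1, 6, 11]; color 2: [8, 14, 15]; color 3: [7, 9].
(χ(G) = 3 ≤ 4.)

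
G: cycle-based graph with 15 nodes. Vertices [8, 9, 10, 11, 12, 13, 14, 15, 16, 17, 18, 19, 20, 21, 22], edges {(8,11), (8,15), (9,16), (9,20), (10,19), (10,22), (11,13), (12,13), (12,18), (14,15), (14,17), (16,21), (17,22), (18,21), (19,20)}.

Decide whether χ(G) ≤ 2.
Odd cycle [10, 22, 17, 14, 15, 8, 11, 13, 12, 18, 21, 16, 9, 20, 19] needs 3 colors (χ ≥ 3).
Hence χ(G) ≥ 3 > 2, so no proper 2-coloring exists.

No, G is not 2-colorable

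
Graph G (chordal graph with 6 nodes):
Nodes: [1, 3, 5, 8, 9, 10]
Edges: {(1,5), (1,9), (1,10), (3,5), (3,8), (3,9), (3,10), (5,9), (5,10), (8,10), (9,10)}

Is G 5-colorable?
Yes, G is 5-colorable

A valid 5-coloring: color 1: [10]; color 2: [5, 8]; color 3: [9]; color 4: [1, 3].
(χ(G) = 4 ≤ 5.)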